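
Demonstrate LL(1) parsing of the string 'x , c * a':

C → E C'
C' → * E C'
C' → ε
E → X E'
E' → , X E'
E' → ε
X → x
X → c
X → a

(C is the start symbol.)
Stack is shown with the top on the left.

Stack        Input        Action
--------------------------------
C $          x , c * a $  output C → E C'
E C' $       x , c * a $  output E → X E'
X E' C' $    x , c * a $  output X → x
x E' C' $    x , c * a $  match 'x'
E' C' $      , c * a $    output E' → , X E'
, X E' C' $  , c * a $    match ','
X E' C' $    c * a $      output X → c
c E' C' $    c * a $      match 'c'
E' C' $      * a $        output E' → ε
C' $         * a $        output C' → * E C'
* E C' $     * a $        match '*'
E C' $       a $          output E → X E'
X E' C' $    a $          output X → a
a E' C' $    a $          match 'a'
E' C' $      $            output E' → ε
C' $         $            output C' → ε
$            $            accept

The string is accepted.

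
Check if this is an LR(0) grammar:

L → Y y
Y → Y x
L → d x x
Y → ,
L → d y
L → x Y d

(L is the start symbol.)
Augment with L' → L and build the canonical LR(0) collection (I0 = CLOSURE({[L' → . L]}), then GOTO on every symbol after a dot until no new states appear). It has 13 states:
  I0: { [L → . Y y], [L → . d x x], [L → . d y], [L → . x Y d], [L' → . L], [Y → . ,], [Y → . Y x] }  — shift
  I1: { [Y → , .] }  — reduce
  I2: { [L' → L .] }  — accept
  I3: { [L → Y . y], [Y → Y . x] }  — shift
  I4: { [L → d . x x], [L → d . y] }  — shift
  I5: { [L → x . Y d], [Y → . ,], [Y → . Y x] }  — shift
  I6: { [L → x Y . d], [Y → Y . x] }  — shift
  I7: { [L → x Y d .] }  — reduce
  I8: { [Y → Y x .] }  — reduce
  I9: { [L → d x . x] }  — shift
  I10: { [L → d y .] }  — reduce
  I11: { [L → d x x .] }  — reduce
  I12: { [L → Y y .] }  — reduce

Every state is either a pure shift/goto state or contains exactly one complete item and nothing to shift — no conflicts. The grammar is LR(0).

Answer: Yes, the grammar is LR(0)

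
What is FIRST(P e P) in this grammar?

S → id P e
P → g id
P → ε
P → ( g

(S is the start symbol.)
FIRST sets of the non-terminals involved (from the grammar, by fixed-point iteration):
  FIRST(P) = { '(', 'g', ε }

To compute FIRST(P e P), process the symbols left to right:
Symbol P is a non-terminal. Add FIRST(P) \ {ε} = { '(', 'g' }
P is nullable (ε ∈ FIRST(P)), continue to the next symbol.
Symbol e is a terminal. Add 'e' and stop.
FIRST(P e P) = { '(', 'e', 'g' }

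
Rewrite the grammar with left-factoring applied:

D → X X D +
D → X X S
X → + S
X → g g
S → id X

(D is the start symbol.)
Left-factoring transforms A → αβ₁ | αβ₂ into A → αA' and A' → β₁ | β₂
(α is the longest common prefix among the alternatives). Repeat until
no nonterminal has two alternatives with a common prefix.

Round 1: D has alternatives sharing prefix 'X X'. Introduce D': D → X X D'
  Add: D' → D +
  Add: D' → S

No remaining common prefixes — done.

Resulting grammar:
D → X X D'
D' → D +
D' → S
X → + S
X → g g
S → id X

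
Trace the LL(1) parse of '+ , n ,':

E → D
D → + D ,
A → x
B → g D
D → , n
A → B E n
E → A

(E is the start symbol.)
LL(1) parsing maintains a stack (initially the start symbol over $) and the input. At each step: if the stack top is a terminal, match it against the current input token; if it is a non-terminal N, replace it with the RHS of M[N, lookahead] (the unique production whose predict set contains the lookahead).

Stack is shown with the top on the left.

Stack    Input      Action
--------------------------
E $      + , n , $  output E → D
D $      + , n , $  output D → + D ,
+ D , $  + , n , $  match '+'
D , $    , n , $    output D → , n
, n , $  , n , $    match ','
n , $    n , $      match 'n'
, $      , $        match ','
$        $          accept

The string is accepted.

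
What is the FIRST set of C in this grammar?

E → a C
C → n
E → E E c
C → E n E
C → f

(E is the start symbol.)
FIRST sets of the other non-terminals involved (by the same procedure, iterated to a fixed point):
  FIRST(E) = { 'a' }

From C → n:
  - n is a terminal: add 'n' and stop
From C → E n E:
  - E is a non-terminal: add FIRST(E) \ {ε} = { 'a' }
    E is not nullable, so stop
From C → f:
  - f is a terminal: add 'f' and stop

Collecting: FIRST(C) = { 'a', 'f', 'n' }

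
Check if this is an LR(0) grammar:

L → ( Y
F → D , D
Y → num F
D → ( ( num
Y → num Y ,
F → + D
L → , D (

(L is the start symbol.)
Yes, the grammar is LR(0)

A grammar is LR(0) if no state in the canonical LR(0) collection has:
  - both a shift item (dot before a terminal) and a complete item (shift-reduce conflict), or
  - two or more complete items (reduce-reduce conflict; the accept item [L' → L .] counts as a complete item here).

Augment with L' → L and build the canonical LR(0) collection (I0 = CLOSURE({[L' → . L]}), then GOTO on every symbol after a dot until no new states appear). It has 19 states:
  I0: { [L → . ( Y], [L → . , D (], [L' → . L] }  — shift
  I1: { [L → ( . Y], [Y → . num F], [Y → . num Y ,] }  — shift
  I2: { [D → . ( ( num], [L → , . D (] }  — shift
  I3: { [L' → L .] }  — accept
  I4: { [D → ( . ( num] }  — shift
  I5: { [L → , D . (] }  — shift
  I6: { [L → , D ( .] }  — reduce
  I7: { [D → ( ( . num] }  — shift
  I8: { [D → ( ( num .] }  — reduce
  I9: { [L → ( Y .] }  — reduce
  I10: { [D → . ( ( num], [F → . + D], [F → . D , D], [Y → . num F], [Y → . num Y ,], [Y → num . F], [Y → num . Y ,] }  — shift
  I11: { [D → . ( ( num], [F → + . D] }  — shift
  I12: { [F → D . , D] }  — shift
  I13: { [Y → num F .] }  — reduce
  I14: { [Y → num Y . ,] }  — shift
  I15: { [Y → num Y , .] }  — reduce
  I16: { [D → . ( ( num], [F → D , . D] }  — shift
  I17: { [F → D , D .] }  — reduce
  I18: { [F → + D .] }  — reduce

Every state is either a pure shift/goto state or contains exactly one complete item and nothing to shift — no conflicts. The grammar is LR(0).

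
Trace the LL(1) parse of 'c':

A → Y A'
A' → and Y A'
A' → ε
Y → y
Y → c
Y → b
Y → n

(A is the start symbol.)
LL(1) parsing maintains a stack (initially the start symbol over $) and the input. At each step: if the stack top is a terminal, match it against the current input token; if it is a non-terminal N, replace it with the RHS of M[N, lookahead] (the unique production whose predict set contains the lookahead).

Stack is shown with the top on the left.

Stack   Input  Action
---------------------
A $     c $    output A → Y A'
Y A' $  c $    output Y → c
c A' $  c $    match 'c'
A' $    $      output A' → ε
$       $      accept

The string is accepted.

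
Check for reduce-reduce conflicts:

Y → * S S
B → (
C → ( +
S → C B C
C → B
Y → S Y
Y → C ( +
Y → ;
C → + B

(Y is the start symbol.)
No reduce-reduce conflicts

A reduce-reduce conflict occurs when an LR(0) state has two complete items [A → α .] and [B → β .] — both call for a reduction, and with no lookahead the parser cannot choose between them.

Augment with Y' → Y and build the canonical LR(0) collection (I0 = CLOSURE({[Y' → . Y]}), then GOTO on every symbol after a dot until no new states appear). It has 20 states:
  I0: { [B → . (], [C → . ( +], [C → . + B], [C → . B], [S → . C B C], [Y → . * S S], [Y → . ;], [Y → . C ( +], [Y → . S Y], [Y' → . Y] }  — shift
  I1: { [B → ( .], [C → ( . +] }  — shift, reduce
  I2: { [B → . (], [C → . ( +], [C → . + B], [C → . B], [S → . C B C], [Y → * . S S] }  — shift
  I3: { [B → . (], [C → + . B] }  — shift
  I4: { [Y → ; .] }  — reduce
  I5: { [C → B .] }  — reduce
  I6: { [B → . (], [S → C . B C], [Y → C . ( +] }  — shift
  I7: { [B → . (], [C → . ( +], [C → . + B], [C → . B], [S → . C B C], [Y → . * S S], [Y → . ;], [Y → . C ( +], [Y → . S Y], [Y → S . Y] }  — shift
  I8: { [Y' → Y .] }  — accept
  I9: { [Y → S Y .] }  — reduce
  I10: { [B → ( .], [Y → C ( . +] }  — shift, reduce
  I11: { [B → . (], [C → . ( +], [C → . + B], [C → . B], [S → C B . C] }  — shift
  I12: { [S → C B C .] }  — reduce
  I13: { [Y → C ( + .] }  — reduce
  I14: { [B → ( .] }  — reduce
  I15: { [C → + B .] }  — reduce
  I16: { [B → . (], [S → C . B C] }  — shift
  I17: { [B → . (], [C → . ( +], [C → . + B], [C → . B], [S → . C B C], [Y → * S . S] }  — shift
  I18: { [Y → * S S .] }  — reduce
  I19: { [C → ( + .] }  — reduce

No state contains more than one complete item.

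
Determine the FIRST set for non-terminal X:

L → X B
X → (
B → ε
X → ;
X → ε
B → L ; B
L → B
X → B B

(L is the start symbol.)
{ '(', ';', ε }

FIRST sets of the other non-terminals involved (by the same procedure, iterated to a fixed point):
  FIRST(B) = { '(', ';', ε }

From X → (:
  - '(' is a terminal: add '(' and stop
From X → ;:
  - ';' is a terminal: add ';' and stop
From X → ε:
  - ε-production, so ε ∈ FIRST(X)
From X → B B:
  - B is a non-terminal: add FIRST(B) \ {ε} = { '(', ';' }
    B is nullable, so continue to the next symbol
  - B is a non-terminal: add FIRST(B) \ {ε} = { '(', ';' }
    B is nullable and nothing follows, so the whole right-hand side can vanish: ε ∈ FIRST(X)

Collecting: FIRST(X) = { '(', ';', ε }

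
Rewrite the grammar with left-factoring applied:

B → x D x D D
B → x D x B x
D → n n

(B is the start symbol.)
Left-factoring transforms A → αβ₁ | αβ₂ into A → αA' and A' → β₁ | β₂
(α is the longest common prefix among the alternatives). Repeat until
no nonterminal has two alternatives with a common prefix.

Round 1: B has alternatives sharing prefix 'x D x'. Introduce B': B → x D x B'
  Add: B' → D D
  Add: B' → B x

No remaining common prefixes — done.

Resulting grammar:
B → x D x B'
B' → D D
B' → B x
D → n n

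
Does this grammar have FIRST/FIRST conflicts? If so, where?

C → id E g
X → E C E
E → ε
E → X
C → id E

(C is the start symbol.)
Yes. C → id E g / C → id E on { 'id' }

FIRST sets of the non-terminals at (or reachable through a nullable prefix from) the front of some alternative:
  FIRST(X) = { 'id' }

Productions for C:
  C → id E g: FIRST = { 'id' }
  C → id E: FIRST = { 'id' }
Productions for E:
  E → ε: FIRST = { ε }
  E → X: FIRST = { 'id' }
X has only one production, so no FIRST/FIRST conflict is possible there.

Conflict for C: C → id E g and C → id E
  Overlap: { 'id' }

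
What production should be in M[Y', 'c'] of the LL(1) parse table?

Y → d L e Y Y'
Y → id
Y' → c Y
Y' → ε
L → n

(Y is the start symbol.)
To find M[Y', 'c'], we find productions for Y' where 'c' is in the predict set (PREDICT(N → α) = (FIRST(α) \ {ε}) ∪ (FOLLOW(N) if α ⇒* ε)).

Relevant sets:
  FOLLOW(Y') = { $, 'c' }

Y' → c Y: PREDICT = { 'c' }
  'c' is in predict set, so this production goes in M[Y', 'c']
Y' → ε: PREDICT = { $, 'c' }
  'c' is in predict set, so this production goes in M[Y', 'c']

M[Y', 'c'] = Y' → c Y, Y' → ε  (a multiply-defined cell — the grammar is not LL(1))

Answer: Y' → c Y, Y' → ε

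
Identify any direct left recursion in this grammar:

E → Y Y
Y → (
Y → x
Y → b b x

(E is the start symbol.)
No direct left recursion

E → Y Y: starts with Y
Y → (: starts with '('
Y → x: starts with x
Y → b b x: starts with b

No direct left recursion found.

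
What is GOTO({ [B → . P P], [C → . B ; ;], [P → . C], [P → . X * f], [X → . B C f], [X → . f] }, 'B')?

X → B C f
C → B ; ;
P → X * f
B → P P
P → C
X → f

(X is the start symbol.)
GOTO(I, 'B') = CLOSURE({ [A → αX.β] : [A → α.Xβ] ∈ I, X = 'B' })

Items with dot before 'B', with the dot advanced:
  [C → . B ; ;] → [C → B . ; ;]
  [X → . B C f] → [X → B . C f]
Closure of the advanced items:
  [X → B . C f] has the dot before C: add [C → . B ; ;]
  [C → . B ; ;] has the dot before B: add [B → . P P]
  [B → . P P] has the dot before P: add [P → . X * f], [P → . C]
  [P → . X * f] has the dot before X: add [X → . B C f], [X → . f]

GOTO = { [B → . P P], [C → . B ; ;], [C → B . ; ;], [P → . C], [P → . X * f], [X → . B C f], [X → . f], [X → B . C f] }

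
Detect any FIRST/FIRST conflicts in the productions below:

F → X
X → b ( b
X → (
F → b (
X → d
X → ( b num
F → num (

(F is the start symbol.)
FIRST sets of the non-terminals at (or reachable through a nullable prefix from) the front of some alternative:
  FIRST(X) = { '(', 'b', 'd' }

Productions for F:
  F → X: FIRST = { '(', 'b', 'd' }
  F → b (: FIRST = { 'b' }
  F → num (: FIRST = { 'num' }
Productions for X:
  X → b ( b: FIRST = { 'b' }
  X → (: FIRST = { '(' }
  X → d: FIRST = { 'd' }
  X → ( b num: FIRST = { '(' }

Conflict for F: F → X and F → b (
  Overlap: { 'b' }
Conflict for X: X → ( and X → ( b num
  Overlap: { '(' }

Answer: Yes. F → X / F → b '(' on { 'b' }; X → '(' / X → '(' b num on { '(' }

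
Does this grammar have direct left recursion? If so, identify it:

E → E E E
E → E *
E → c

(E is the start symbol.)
Yes, E is left-recursive

Direct left recursion occurs when N → N α for some non-terminal N (the right-hand side begins with the left-hand side itself).

E → E E E: LEFT RECURSIVE (starts with E)
E → E *: LEFT RECURSIVE (starts with E)
E → c: starts with c

The grammar has direct left recursion on: E.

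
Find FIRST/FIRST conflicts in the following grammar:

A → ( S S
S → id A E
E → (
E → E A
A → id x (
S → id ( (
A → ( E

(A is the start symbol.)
Yes. A → '(' S S / A → '(' E on { '(' }; S → id A E / S → id '(' '(' on { 'id' }; E → '(' / E → E A on { '(' }

FIRST sets of the non-terminals at (or reachable through a nullable prefix from) the front of some alternative:
  FIRST(E) = { '(' }

Productions for A:
  A → ( S S: FIRST = { '(' }
  A → id x (: FIRST = { 'id' }
  A → ( E: FIRST = { '(' }
Productions for S:
  S → id A E: FIRST = { 'id' }
  S → id ( (: FIRST = { 'id' }
Productions for E:
  E → (: FIRST = { '(' }
  E → E A: FIRST = { '(' }

Conflict for A: A → ( S S and A → ( E
  Overlap: { '(' }
Conflict for S: S → id A E and S → id ( (
  Overlap: { 'id' }
Conflict for E: E → ( and E → E A
  Overlap: { '(' }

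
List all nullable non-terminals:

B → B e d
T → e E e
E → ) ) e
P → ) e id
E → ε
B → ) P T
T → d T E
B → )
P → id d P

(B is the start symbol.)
{ 'E' }

ε-productions: E → ε
So E is immediately nullable.
No further non-terminal can be added: every production for the remaining non-terminals contains a terminal or a non-nullable non-terminal.
Nullable = { 'E' }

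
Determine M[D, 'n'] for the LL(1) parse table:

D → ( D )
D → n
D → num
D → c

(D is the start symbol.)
To find M[D, 'n'], we find productions for D where 'n' is in the predict set (PREDICT(N → α) = (FIRST(α) \ {ε}) ∪ (FOLLOW(N) if α ⇒* ε)).

D → ( D ): PREDICT = { '(' }
D → n: PREDICT = { 'n' }
  'n' is in predict set, so this production goes in M[D, 'n']
D → num: PREDICT = { 'num' }
D → c: PREDICT = { 'c' }

M[D, 'n'] = D → n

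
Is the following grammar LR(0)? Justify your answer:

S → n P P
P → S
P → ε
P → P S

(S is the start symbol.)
No. Shift-reduce conflict between [P → .] and [S → . n P P]

A grammar is LR(0) if no state in the canonical LR(0) collection has:
  - both a shift item (dot before a terminal) and a complete item (shift-reduce conflict), or
  - two or more complete items (reduce-reduce conflict; the accept item [S' → S .] counts as a complete item here).

Augment with S' → S and build the canonical LR(0) collection (I0 = CLOSURE({[S' → . S]}), then GOTO on every symbol after a dot until no new states appear). It has 8 states:
  I0: { [S → . n P P], [S' → . S] }  — shift
  I1: { [S' → S .] }  — accept
  I2: { [P → . P S], [P → . S], [P → .], [S → . n P P], [S → n . P P] }  — shift, reduce
  I3: { [P → . P S], [P → . S], [P → .], [P → P . S], [S → . n P P], [S → n P . P] }  — shift, reduce
  I4: { [P → S .] }  — reduce
  I5: { [P → P . S], [S → . n P P], [S → n P P .] }  — shift, reduce
  I6: { [P → P S .], [P → S .] }  — 2 reduces
  I7: { [P → P S .] }  — reduce

Conflict in state I2:
  Shift-reduce conflict between [P → .] and [S → . n P P]
So the grammar is NOT LR(0).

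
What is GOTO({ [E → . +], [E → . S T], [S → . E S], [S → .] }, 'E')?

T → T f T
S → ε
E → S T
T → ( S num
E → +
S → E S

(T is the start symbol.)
GOTO(I, 'E') = CLOSURE({ [A → αX.β] : [A → α.Xβ] ∈ I, X = 'E' })

Items with dot before 'E', with the dot advanced:
  [S → . E S] → [S → E . S]
Closure of the advanced items:
  [S → E . S] has the dot before S: add [S → .], [S → . E S]
  [S → . E S] has the dot before E: add [E → . S T], [E → . +]

GOTO = { [E → . +], [E → . S T], [S → . E S], [S → .], [S → E . S] }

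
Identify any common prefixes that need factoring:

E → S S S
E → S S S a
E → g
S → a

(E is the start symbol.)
Left-factoring is needed when two productions for the same non-terminal
share a common prefix on the right-hand side.

Productions for E:
  E → S S S
  E → S S S a
  E → g

Found common prefix 'S S S' in productions for E

Answer: Yes, E has productions with common prefix 'S S S'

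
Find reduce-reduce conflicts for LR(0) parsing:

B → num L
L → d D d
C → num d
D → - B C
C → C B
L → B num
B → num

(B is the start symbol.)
No reduce-reduce conflicts

Augment with B' → B and build the canonical LR(0) collection (I0 = CLOSURE({[B' → . B]}), then GOTO on every symbol after a dot until no new states appear). It has 15 states:
  I0: { [B → . num L], [B → . num], [B' → . B] }  — shift
  I1: { [B' → B .] }  — accept
  I2: { [B → . num L], [B → . num], [B → num . L], [B → num .], [L → . B num], [L → . d D d] }  — shift, reduce
  I3: { [L → B . num] }  — shift
  I4: { [B → num L .] }  — reduce
  I5: { [D → . - B C], [L → d . D d] }  — shift
  I6: { [B → . num L], [B → . num], [D → - . B C] }  — shift
  I7: { [L → d D . d] }  — shift
  I8: { [L → d D d .] }  — reduce
  I9: { [C → . C B], [C → . num d], [D → - B . C] }  — shift
  I10: { [B → . num L], [B → . num], [C → C . B], [D → - B C .] }  — shift, reduce
  I11: { [C → num . d] }  — shift
  I12: { [C → num d .] }  — reduce
  I13: { [C → C B .] }  — reduce
  I14: { [L → B num .] }  — reduce

No state contains more than one complete item.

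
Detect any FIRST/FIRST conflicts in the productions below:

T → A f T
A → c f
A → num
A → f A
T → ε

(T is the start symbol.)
FIRST sets of the non-terminals at (or reachable through a nullable prefix from) the front of some alternative:
  FIRST(A) = { 'c', 'f', 'num' }

Productions for T:
  T → A f T: FIRST = { 'c', 'f', 'num' }
  T → ε: FIRST = { ε }
Productions for A:
  A → c f: FIRST = { 'c' }
  A → num: FIRST = { 'num' }
  A → f A: FIRST = { 'f' }

All alternatives of each non-terminal have pairwise disjoint FIRST sets.

Answer: No FIRST/FIRST conflicts.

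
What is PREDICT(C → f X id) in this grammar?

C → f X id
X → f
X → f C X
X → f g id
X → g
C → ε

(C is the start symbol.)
PREDICT(C → f X id) = (FIRST(RHS) \ {ε}) ∪ (FOLLOW(C) if ε ∈ FIRST(RHS), i.e. RHS ⇒* ε)
FIRST(f X id) = { 'f' }
ε ∉ FIRST(f X id), so FOLLOW(C) is not added.
PREDICT(C → f X id) = { 'f' }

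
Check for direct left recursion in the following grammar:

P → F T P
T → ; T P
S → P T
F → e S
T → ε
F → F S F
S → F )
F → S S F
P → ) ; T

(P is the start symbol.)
Direct left recursion occurs when N → N α for some non-terminal N (the right-hand side begins with the left-hand side itself).

P → F T P: starts with F
T → ; T P: starts with ';'
S → P T: starts with P
F → e S: starts with e
T → ε: starts with ε
F → F S F: LEFT RECURSIVE (starts with F)
S → F ): starts with F
F → S S F: starts with S
P → ) ; T: starts with ')'

The grammar has direct left recursion on: F.

Answer: Yes, F is left-recursive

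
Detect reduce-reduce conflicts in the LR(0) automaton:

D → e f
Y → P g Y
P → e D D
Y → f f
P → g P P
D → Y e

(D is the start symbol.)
No reduce-reduce conflicts

A reduce-reduce conflict occurs when an LR(0) state has two complete items [A → α .] and [B → β .] — both call for a reduction, and with no lookahead the parser cannot choose between them.

Augment with D' → D and build the canonical LR(0) collection (I0 = CLOSURE({[D' → . D]}), then GOTO on every symbol after a dot until no new states appear). It has 17 states:
  I0: { [D → . Y e], [D → . e f], [D' → . D], [P → . e D D], [P → . g P P], [Y → . P g Y], [Y → . f f] }  — shift
  I1: { [D' → D .] }  — accept
  I2: { [Y → P . g Y] }  — shift
  I3: { [D → Y . e] }  — shift
  I4: { [D → . Y e], [D → . e f], [D → e . f], [P → . e D D], [P → . g P P], [P → e . D D], [Y → . P g Y], [Y → . f f] }  — shift
  I5: { [Y → f . f] }  — shift
  I6: { [P → . e D D], [P → . g P P], [P → g . P P] }  — shift
  I7: { [P → . e D D], [P → . g P P], [P → g P . P] }  — shift
  I8: { [D → . Y e], [D → . e f], [P → . e D D], [P → . g P P], [P → e . D D], [Y → . P g Y], [Y → . f f] }  — shift
  I9: { [D → . Y e], [D → . e f], [P → . e D D], [P → . g P P], [P → e D . D], [Y → . P g Y], [Y → . f f] }  — shift
  I10: { [P → e D D .] }  — reduce
  I11: { [P → g P P .] }  — reduce
  I12: { [Y → f f .] }  — reduce
  I13: { [D → e f .], [Y → f . f] }  — shift, reduce
  I14: { [D → Y e .] }  — reduce
  I15: { [P → . e D D], [P → . g P P], [Y → . P g Y], [Y → . f f], [Y → P g . Y] }  — shift
  I16: { [Y → P g Y .] }  — reduce

No state contains more than one complete item.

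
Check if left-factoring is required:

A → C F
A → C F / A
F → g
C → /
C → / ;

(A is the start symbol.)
Left-factoring is needed when two productions for the same non-terminal
share a common prefix on the right-hand side.

Productions for A:
  A → C F
  A → C F / A
Productions for C:
  C → /
  C → / ;

Found common prefix 'C F' in productions for A
Found common prefix '/' in productions for C

Answer: Yes, A has productions with common prefix 'C F'; C has productions with common prefix '/'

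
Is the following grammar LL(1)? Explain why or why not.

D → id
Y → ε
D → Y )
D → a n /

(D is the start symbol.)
Relevant sets:
  FIRST(Y) = { ε }

For D:
  PREDICT(D → id) = { 'id' }
  PREDICT(D → Y ')') = { ')' }
  PREDICT(D → a n '/') = { 'a' }
Y has a single production, so nothing to check there.

All predict sets are disjoint. The grammar IS LL(1).

Answer: Yes, the grammar is LL(1).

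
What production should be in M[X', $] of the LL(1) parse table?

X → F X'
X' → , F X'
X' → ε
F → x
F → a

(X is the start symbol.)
To find M[X', $], we find productions for X' where $ is in the predict set (PREDICT(N → α) = (FIRST(α) \ {ε}) ∪ (FOLLOW(N) if α ⇒* ε)).

Relevant sets:
  FOLLOW(X') = { $ }

X' → , F X': PREDICT = { ',' }
X' → ε: PREDICT = { $ }
  $ is in predict set, so this production goes in M[X', $]

M[X', $] = X' → ε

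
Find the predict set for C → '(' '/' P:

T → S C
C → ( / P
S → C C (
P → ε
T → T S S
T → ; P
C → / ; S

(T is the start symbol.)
{ '(' }

PREDICT(C → '(' '/' P) = (FIRST(RHS) \ {ε}) ∪ (FOLLOW(C) if ε ∈ FIRST(RHS), i.e. RHS ⇒* ε)
FIRST('(' '/' P) = { '(' }
ε ∉ FIRST('(' '/' P), so FOLLOW(C) is not added.
PREDICT(C → '(' '/' P) = { '(' }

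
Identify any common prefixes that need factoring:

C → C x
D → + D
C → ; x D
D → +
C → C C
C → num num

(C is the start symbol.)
Yes, C has productions with common prefix 'C'; D has productions with common prefix '+'

Left-factoring is needed when two productions for the same non-terminal
share a common prefix on the right-hand side.

Productions for C:
  C → C x
  C → ; x D
  C → C C
  C → num num
Productions for D:
  D → + D
  D → +

Found common prefix 'C' in productions for C
Found common prefix '+' in productions for D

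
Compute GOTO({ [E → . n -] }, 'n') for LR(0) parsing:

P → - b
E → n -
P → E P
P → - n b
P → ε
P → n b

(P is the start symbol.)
GOTO(I, 'n') = CLOSURE({ [A → αX.β] : [A → α.Xβ] ∈ I, X = 'n' })

Items with dot before 'n', with the dot advanced:
  [E → . n -] → [E → n . -]
Closure adds nothing (no advanced item has the dot before a non-terminal).

GOTO = { [E → n . -] }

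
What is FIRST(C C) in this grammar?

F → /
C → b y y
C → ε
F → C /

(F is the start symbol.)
FIRST sets of the non-terminals involved (from the grammar, by fixed-point iteration):
  FIRST(C) = { 'b', ε }

To compute FIRST(C C), process the symbols left to right:
Symbol C is a non-terminal. Add FIRST(C) \ {ε} = { 'b' }
C is nullable (ε ∈ FIRST(C)), continue to the next symbol.
Symbol C is a non-terminal. Add FIRST(C) \ {ε} = { 'b' }
C is nullable (ε ∈ FIRST(C)), continue to the next symbol.
All symbols are nullable, so ε is in the result.
FIRST(C C) = { 'b', ε }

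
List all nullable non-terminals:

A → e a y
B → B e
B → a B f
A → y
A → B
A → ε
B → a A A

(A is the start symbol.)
{ 'A' }

A non-terminal is nullable if it can derive ε (the empty string): either it has an ε-production, or it has a production whose right-hand side consists entirely of nullable non-terminals.

ε-productions: A → ε
So A is immediately nullable.
No further non-terminal can be added: every production for the remaining non-terminals contains a terminal or a non-nullable non-terminal.
Nullable = { 'A' }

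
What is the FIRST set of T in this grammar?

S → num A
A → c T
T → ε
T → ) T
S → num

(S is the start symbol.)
{ ')', ε }

To compute FIRST(T), examine every production with T on the left-hand side, reading each right-hand side left to right until a non-nullable symbol is reached.

From T → ε:
  - ε-production, so ε ∈ FIRST(T)
From T → ) T:
  - ')' is a terminal: add ')' and stop

Collecting: FIRST(T) = { ')', ε }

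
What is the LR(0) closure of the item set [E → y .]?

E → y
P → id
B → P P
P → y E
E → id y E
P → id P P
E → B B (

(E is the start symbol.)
Start with: [E → y .]
The dot is at the end, so nothing is added.

CLOSURE = { [E → y .] }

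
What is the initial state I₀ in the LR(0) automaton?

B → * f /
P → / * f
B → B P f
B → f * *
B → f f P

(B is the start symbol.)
First, augment the grammar with B' → B
I₀ = CLOSURE({ [B' → . B] }):
  [B' → . B] has the dot before B: add [B → . * f /], [B → . B P f], [B → . f * *], [B → . f f P]
No further items can be added.

I₀ = { [B → . * f /], [B → . B P f], [B → . f * *], [B → . f f P], [B' → . B] }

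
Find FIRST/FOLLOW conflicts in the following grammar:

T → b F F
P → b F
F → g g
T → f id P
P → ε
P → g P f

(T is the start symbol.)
No FIRST/FOLLOW conflicts.

Nullable non-terminals: P.

P: nullable alternative(s) P → ε; FOLLOW(P) = { $, 'f' }
  P → b F: FIRST \ {ε} = { 'b' } — disjoint from FOLLOW(P)
  P → ε: FIRST \ {ε} = { } — this is the only nullable alternative, skip
  P → g P f: FIRST \ {ε} = { 'g' } — disjoint from FOLLOW(P)

F, T have no nullable alternative, so no FIRST/FOLLOW check is needed there.

No FIRST/FOLLOW conflicts found.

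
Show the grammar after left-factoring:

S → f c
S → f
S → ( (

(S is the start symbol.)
S → f S'
S' → c
S' → ε
S → ( (

Left-factoring transforms A → αβ₁ | αβ₂ into A → αA' and A' → β₁ | β₂
(α is the longest common prefix among the alternatives). Repeat until
no nonterminal has two alternatives with a common prefix.

Round 1: S has alternatives sharing prefix 'f'. Introduce S': S → f S'
  Add: S' → c
  Add: S' → ε

No remaining common prefixes — done.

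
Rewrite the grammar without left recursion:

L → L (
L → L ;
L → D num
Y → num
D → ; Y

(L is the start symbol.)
L is directly left-recursive. The standard transformation for
  A → A α₁ | ... | A α_m | β₁ | ... | β_n
is
  A  → β₁ A' | ... | β_n A'
  A' → α₁ A' | ... | α_m A' | ε

L → D num becomes L → D num L'
L → L ( becomes L' → ( L'
L → L ; becomes L' → ; L'
Add L' → ε

Productions for other non-terminals are unchanged:
  Y → num
  D → ; Y

Resulting grammar:
L → D num L'
L' → ( L'
L' → ; L'
L' → ε
Y → num
D → ; Y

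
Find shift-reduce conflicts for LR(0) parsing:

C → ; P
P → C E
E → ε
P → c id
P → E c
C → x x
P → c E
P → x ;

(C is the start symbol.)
Yes — I1: [E → .] vs [C → . ; P]; I8: [E → .] vs [P → c . id]

A shift-reduce conflict occurs when an LR(0) state has both:
  - a complete (reduce) item [A → α .] (dot at the end), and
  - a shift item [B → β . c γ] (dot before a terminal).

Augment with C' → C and build the canonical LR(0) collection (I0 = CLOSURE({[C' → . C]}), then GOTO on every symbol after a dot until no new states appear). It has 15 states:
  I0: { [C → . ; P], [C → . x x], [C' → . C] }  — shift
  I1: { [C → . ; P], [C → . x x], [C → ; . P], [E → .], [P → . C E], [P → . E c], [P → . c E], [P → . c id], [P → . x ;] }  — shift, reduce
  I2: { [C' → C .] }  — accept
  I3: { [C → x . x] }  — shift
  I4: { [C → x x .] }  — reduce
  I5: { [E → .], [P → C . E] }  — reduce
  I6: { [P → E . c] }  — shift
  I7: { [C → ; P .] }  — reduce
  I8: { [E → .], [P → c . E], [P → c . id] }  — shift, reduce
  I9: { [C → x . x], [P → x . ;] }  — shift
  I10: { [P → x ; .] }  — reduce
  I11: { [P → c E .] }  — reduce
  I12: { [P → c id .] }  — reduce
  I13: { [P → E c .] }  — reduce
  I14: { [P → C E .] }  — reduce

I1 contains reduce item [E → .] and shift items [C → . ; P], [C → . x x], [P → . c E], [P → . c id], [P → . x ;] — shift-reduce conflict.
I8 contains reduce item [E → .] and shift item [P → c . id] — shift-reduce conflict.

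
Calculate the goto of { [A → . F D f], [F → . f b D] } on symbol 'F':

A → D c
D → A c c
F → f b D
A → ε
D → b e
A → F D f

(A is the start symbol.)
GOTO(I, 'F') = CLOSURE({ [A → αX.β] : [A → α.Xβ] ∈ I, X = 'F' })

Items with dot before 'F', with the dot advanced:
  [A → . F D f] → [A → F . D f]
Closure of the advanced items:
  [A → F . D f] has the dot before D: add [D → . A c c], [D → . b e]
  [D → . A c c] has the dot before A: add [A → . D c], [A → .], [A → . F D f]
  [A → . F D f] has the dot before F: add [F → . f b D]

GOTO = { [A → . D c], [A → . F D f], [A → .], [A → F . D f], [D → . A c c], [D → . b e], [F → . f b D] }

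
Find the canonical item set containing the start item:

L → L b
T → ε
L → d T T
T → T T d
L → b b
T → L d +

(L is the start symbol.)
First, augment the grammar with L' → L
I₀ = CLOSURE({ [L' → . L] }):
  [L' → . L] has the dot before L: add [L → . L b], [L → . d T T], [L → . b b]
No further items can be added.

I₀ = { [L → . L b], [L → . b b], [L → . d T T], [L' → . L] }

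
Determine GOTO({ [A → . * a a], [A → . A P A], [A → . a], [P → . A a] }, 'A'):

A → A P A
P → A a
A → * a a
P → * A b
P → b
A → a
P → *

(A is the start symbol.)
GOTO(I, 'A') = CLOSURE({ [A → αX.β] : [A → α.Xβ] ∈ I, X = 'A' })

Items with dot before 'A', with the dot advanced:
  [A → . A P A] → [A → A . P A]
  [P → . A a] → [P → A . a]
Closure of the advanced items:
  [A → A . P A] has the dot before P: add [P → . A a], [P → . * A b], [P → . b], [P → . *]
  [P → . A a] has the dot before A: add [A → . A P A], [A → . * a a], [A → . a]

GOTO = { [A → . * a a], [A → . A P A], [A → . a], [A → A . P A], [P → . * A b], [P → . *], [P → . A a], [P → . b], [P → A . a] }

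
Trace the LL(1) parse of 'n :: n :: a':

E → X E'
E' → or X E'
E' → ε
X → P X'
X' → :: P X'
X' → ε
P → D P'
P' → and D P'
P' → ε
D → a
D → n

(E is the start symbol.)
Stack is shown with the top on the left.

Stack         Input          Action
-----------------------------------
E $           n :: n :: a $  output E → X E'
X E' $        n :: n :: a $  output X → P X'
P X' E' $     n :: n :: a $  output P → D P'
D P' X' E' $  n :: n :: a $  output D → n
n P' X' E' $  n :: n :: a $  match 'n'
P' X' E' $    :: n :: a $    output P' → ε
X' E' $       :: n :: a $    output X' → :: P X'
:: P X' E' $  :: n :: a $    match '::'
P X' E' $     n :: a $       output P → D P'
D P' X' E' $  n :: a $       output D → n
n P' X' E' $  n :: a $       match 'n'
P' X' E' $    :: a $         output P' → ε
X' E' $       :: a $         output X' → :: P X'
:: P X' E' $  :: a $         match '::'
P X' E' $     a $            output P → D P'
D P' X' E' $  a $            output D → a
a P' X' E' $  a $            match 'a'
P' X' E' $    $              output P' → ε
X' E' $       $              output X' → ε
E' $          $              output E' → ε
$             $              accept

The string is accepted.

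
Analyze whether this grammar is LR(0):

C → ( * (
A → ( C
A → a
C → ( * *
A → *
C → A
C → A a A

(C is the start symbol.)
No. Shift-reduce conflict between [C → A .] and [C → A . a A]

A grammar is LR(0) if no state in the canonical LR(0) collection has:
  - both a shift item (dot before a terminal) and a complete item (shift-reduce conflict), or
  - two or more complete items (reduce-reduce conflict; the accept item [C' → C .] counts as a complete item here).

Augment with C' → C and build the canonical LR(0) collection (I0 = CLOSURE({[C' → . C]}), then GOTO on every symbol after a dot until no new states appear). It has 13 states:
  I0: { [A → . ( C], [A → . *], [A → . a], [C → . ( * (], [C → . ( * *], [C → . A a A], [C → . A], [C' → . C] }  — shift
  I1: { [A → ( . C], [A → . ( C], [A → . *], [A → . a], [C → ( . * (], [C → ( . * *], [C → . ( * (], [C → . ( * *], [C → . A a A], [C → . A] }  — shift
  I2: { [A → * .] }  — reduce
  I3: { [C → A . a A], [C → A .] }  — shift, reduce
  I4: { [C' → C .] }  — accept
  I5: { [A → a .] }  — reduce
  I6: { [A → . ( C], [A → . *], [A → . a], [C → A a . A] }  — shift
  I7: { [A → ( . C], [A → . ( C], [A → . *], [A → . a], [C → . ( * (], [C → . ( * *], [C → . A a A], [C → . A] }  — shift
  I8: { [C → A a A .] }  — reduce
  I9: { [A → ( C .] }  — reduce
  I10: { [A → * .], [C → ( * . (], [C → ( * . *] }  — shift, reduce
  I11: { [C → ( * ( .] }  — reduce
  I12: { [C → ( * * .] }  — reduce

Conflict in state I3:
  Shift-reduce conflict between [C → A .] and [C → A . a A]
So the grammar is NOT LR(0).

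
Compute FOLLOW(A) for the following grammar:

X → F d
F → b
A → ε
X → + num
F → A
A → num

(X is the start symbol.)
{ 'd' }

In F → A: A is at the end, add FOLLOW(F)

The FOLLOW sets referred to above (computed the same way, to a fixed point):
  FOLLOW(F) = { 'd' }

Taking the union: FOLLOW(A) = { 'd' }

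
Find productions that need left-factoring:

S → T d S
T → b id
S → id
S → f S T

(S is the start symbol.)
No, left-factoring is not needed

Left-factoring is needed when two productions for the same non-terminal
share a common prefix on the right-hand side.

Productions for S:
  S → T d S
  S → id
  S → f S T

No common prefixes found.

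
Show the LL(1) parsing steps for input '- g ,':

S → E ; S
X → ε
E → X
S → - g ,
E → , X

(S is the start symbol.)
LL(1) parsing maintains a stack (initially the start symbol over $) and the input. At each step: if the stack top is a terminal, match it against the current input token; if it is a non-terminal N, replace it with the RHS of M[N, lookahead] (the unique production whose predict set contains the lookahead).

Stack is shown with the top on the left.

Stack    Input    Action
------------------------
S $      - g , $  output S → - g ,
- g , $  - g , $  match '-'
g , $    g , $    match 'g'
, $      , $      match ','
$        $        accept

The string is accepted.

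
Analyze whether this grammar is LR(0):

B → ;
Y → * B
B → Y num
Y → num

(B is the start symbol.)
Yes, the grammar is LR(0)

A grammar is LR(0) if no state in the canonical LR(0) collection has:
  - both a shift item (dot before a terminal) and a complete item (shift-reduce conflict), or
  - two or more complete items (reduce-reduce conflict; the accept item [B' → B .] counts as a complete item here).

Augment with B' → B and build the canonical LR(0) collection (I0 = CLOSURE({[B' → . B]}), then GOTO on every symbol after a dot until no new states appear). It has 8 states:
  I0: { [B → . ;], [B → . Y num], [B' → . B], [Y → . * B], [Y → . num] }  — shift
  I1: { [B → . ;], [B → . Y num], [Y → * . B], [Y → . * B], [Y → . num] }  — shift
  I2: { [B → ; .] }  — reduce
  I3: { [B' → B .] }  — accept
  I4: { [B → Y . num] }  — shift
  I5: { [Y → num .] }  — reduce
  I6: { [B → Y num .] }  — reduce
  I7: { [Y → * B .] }  — reduce

Every state is either a pure shift/goto state or contains exactly one complete item and nothing to shift — no conflicts. The grammar is LR(0).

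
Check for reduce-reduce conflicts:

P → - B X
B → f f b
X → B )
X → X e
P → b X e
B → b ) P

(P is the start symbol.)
Augment with P' → P and build the canonical LR(0) collection (I0 = CLOSURE({[P' → . P]}), then GOTO on every symbol after a dot until no new states appear). It has 17 states:
  I0: { [P → . - B X], [P → . b X e], [P' → . P] }  — shift
  I1: { [B → . b ) P], [B → . f f b], [P → - . B X] }  — shift
  I2: { [P' → P .] }  — accept
  I3: { [B → . b ) P], [B → . f f b], [P → b . X e], [X → . B )], [X → . X e] }  — shift
  I4: { [X → B . )] }  — shift
  I5: { [P → b X . e], [X → X . e] }  — shift
  I6: { [B → b . ) P] }  — shift
  I7: { [B → f . f b] }  — shift
  I8: { [B → f f . b] }  — shift
  I9: { [B → f f b .] }  — reduce
  I10: { [B → b ) . P], [P → . - B X], [P → . b X e] }  — shift
  I11: { [B → b ) P .] }  — reduce
  I12: { [P → b X e .], [X → X e .] }  — 2 reduces
  I13: { [X → B ) .] }  — reduce
  I14: { [B → . b ) P], [B → . f f b], [P → - B . X], [X → . B )], [X → . X e] }  — shift
  I15: { [P → - B X .], [X → X . e] }  — shift, reduce
  I16: { [X → X e .] }  — reduce

I12 contains complete items [P → b X e .], [X → X e .] — reduce-reduce conflict.

Answer: Yes — I12: [P → b X e .] vs [X → X e .]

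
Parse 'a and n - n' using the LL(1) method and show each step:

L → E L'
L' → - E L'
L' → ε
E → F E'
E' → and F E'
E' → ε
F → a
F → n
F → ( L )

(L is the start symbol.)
LL(1) parsing maintains a stack (initially the start symbol over $) and the input. At each step: if the stack top is a terminal, match it against the current input token; if it is a non-terminal N, replace it with the RHS of M[N, lookahead] (the unique production whose predict set contains the lookahead).

Stack is shown with the top on the left.

Stack          Input          Action
------------------------------------
L $            a and n - n $  output L → E L'
E L' $         a and n - n $  output E → F E'
F E' L' $      a and n - n $  output F → a
a E' L' $      a and n - n $  match 'a'
E' L' $        and n - n $    output E' → and F E'
and F E' L' $  and n - n $    match 'and'
F E' L' $      n - n $        output F → n
n E' L' $      n - n $        match 'n'
E' L' $        - n $          output E' → ε
L' $           - n $          output L' → - E L'
- E L' $       - n $          match '-'
E L' $         n $            output E → F E'
F E' L' $      n $            output F → n
n E' L' $      n $            match 'n'
E' L' $        $              output E' → ε
L' $           $              output L' → ε
$              $              accept

The string is accepted.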